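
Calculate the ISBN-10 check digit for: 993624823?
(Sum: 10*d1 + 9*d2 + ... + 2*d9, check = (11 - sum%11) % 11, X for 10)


Weighted sum: 313
313 mod 11 = 5

Check digit: 6


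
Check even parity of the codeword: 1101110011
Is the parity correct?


Number of 1s: 7

No, parity error (7 ones)


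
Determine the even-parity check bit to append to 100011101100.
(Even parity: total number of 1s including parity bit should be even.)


Number of 1s in data: 6
Parity bit: 0

0


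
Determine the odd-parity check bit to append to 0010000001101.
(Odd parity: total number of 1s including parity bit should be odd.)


Number of 1s in data: 4
Parity bit: 1

1


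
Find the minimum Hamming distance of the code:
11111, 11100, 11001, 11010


Comparing all pairs, minimum distance: 2
Can detect 1 errors, correct 0 errors

2


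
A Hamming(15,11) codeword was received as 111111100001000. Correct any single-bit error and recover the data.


Syndrome = 12: error at position 12

Data: 11110000000 (corrected bit 12)


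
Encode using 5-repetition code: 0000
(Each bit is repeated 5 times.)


Each bit -> 5 copies

00000000000000000000


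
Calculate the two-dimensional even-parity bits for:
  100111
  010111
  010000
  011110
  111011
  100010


Row parities: 001010
Column parities: 100111

Row P: 001010, Col P: 100111, Corner: 0


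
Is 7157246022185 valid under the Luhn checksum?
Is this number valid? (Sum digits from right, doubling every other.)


Luhn sum = 54
54 mod 10 = 4

Invalid (Luhn sum mod 10 = 4)


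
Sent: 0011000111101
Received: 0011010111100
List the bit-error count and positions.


XOR: 0000010000001

2 error(s) at position(s): 5, 12


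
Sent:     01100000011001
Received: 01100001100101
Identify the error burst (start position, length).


XOR: 00000001111100

Burst at position 7, length 5


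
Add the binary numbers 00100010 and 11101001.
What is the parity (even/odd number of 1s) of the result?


00100010 = 34
11101001 = 233
Sum = 267 = 100001011
1s count = 4

even parity (4 ones in 100001011)


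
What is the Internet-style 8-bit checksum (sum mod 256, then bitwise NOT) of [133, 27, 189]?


Sum = 349 mod 256 = 93
Complement = 162

162


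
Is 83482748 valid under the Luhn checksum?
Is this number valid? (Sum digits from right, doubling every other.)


Luhn sum = 53
53 mod 10 = 3

Invalid (Luhn sum mod 10 = 3)


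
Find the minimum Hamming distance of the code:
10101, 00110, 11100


Comparing all pairs, minimum distance: 2
Can detect 1 errors, correct 0 errors

2


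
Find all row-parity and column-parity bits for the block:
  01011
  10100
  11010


Row parities: 101
Column parities: 00101

Row P: 101, Col P: 00101, Corner: 0


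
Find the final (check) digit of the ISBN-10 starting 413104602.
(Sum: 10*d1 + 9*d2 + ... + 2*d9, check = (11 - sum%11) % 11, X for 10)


Weighted sum: 128
128 mod 11 = 7

Check digit: 4


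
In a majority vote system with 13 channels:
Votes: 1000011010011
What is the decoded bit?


Ones: 6 out of 13
Threshold: 7

0 (6/13 voted 1)


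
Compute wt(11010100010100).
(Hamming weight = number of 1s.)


Counting 1s in 11010100010100

6


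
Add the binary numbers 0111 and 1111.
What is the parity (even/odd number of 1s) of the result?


0111 = 7
1111 = 15
Sum = 22 = 10110
1s count = 3

odd parity (3 ones in 10110)


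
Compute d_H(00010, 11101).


XOR: 11111
Count of 1s: 5

5


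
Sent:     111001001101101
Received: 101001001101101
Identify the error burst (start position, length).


XOR: 010000000000000

Burst at position 1, length 1


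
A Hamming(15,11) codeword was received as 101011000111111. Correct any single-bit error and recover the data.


Syndrome = 0: no error detected

Data: 11100111111 (no errors)


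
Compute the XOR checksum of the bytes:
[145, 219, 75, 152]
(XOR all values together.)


XOR chain: 145 ^ 219 ^ 75 ^ 152 = 153

153


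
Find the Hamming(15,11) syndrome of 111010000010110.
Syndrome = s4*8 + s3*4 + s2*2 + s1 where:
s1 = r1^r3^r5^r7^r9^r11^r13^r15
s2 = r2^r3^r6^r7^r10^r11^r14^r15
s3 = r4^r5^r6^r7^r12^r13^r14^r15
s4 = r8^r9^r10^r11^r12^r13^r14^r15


s1=1, s2=0, s3=1, s4=1

Syndrome = 13 (error at position 13)


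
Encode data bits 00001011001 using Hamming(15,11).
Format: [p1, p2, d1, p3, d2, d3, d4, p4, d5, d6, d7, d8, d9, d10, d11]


Parity bits: p1=1, p2=0, p3=0, p4=0

100000001011001


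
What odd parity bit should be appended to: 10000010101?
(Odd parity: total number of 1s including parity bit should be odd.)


Number of 1s in data: 4
Parity bit: 1

1


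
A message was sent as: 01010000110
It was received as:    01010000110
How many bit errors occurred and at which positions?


XOR: 00000000000

0 errors (received matches sent)


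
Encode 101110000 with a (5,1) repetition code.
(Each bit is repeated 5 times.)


Each bit -> 5 copies

111110000011111111111111100000000000000000000


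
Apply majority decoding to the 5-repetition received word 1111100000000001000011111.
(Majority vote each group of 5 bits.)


Groups: 11111, 00000, 00000, 10000, 11111
Majority votes: 10001

10001


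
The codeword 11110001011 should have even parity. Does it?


Number of 1s: 7

No, parity error (7 ones)


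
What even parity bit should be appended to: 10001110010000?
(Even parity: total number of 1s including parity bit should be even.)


Number of 1s in data: 5
Parity bit: 1

1


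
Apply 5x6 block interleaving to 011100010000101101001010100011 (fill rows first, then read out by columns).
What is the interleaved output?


Matrix:
  011100
  010000
  101101
  001010
  100011
Read columns: 001011100010110101000001100101

001011100010110101000001100101


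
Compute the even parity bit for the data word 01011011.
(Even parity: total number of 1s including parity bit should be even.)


Number of 1s in data: 5
Parity bit: 1

1


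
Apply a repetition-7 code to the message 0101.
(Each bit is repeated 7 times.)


Each bit -> 7 copies

0000000111111100000001111111


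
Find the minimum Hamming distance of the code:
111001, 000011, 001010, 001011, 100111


Comparing all pairs, minimum distance: 1
Can detect 0 errors, correct 0 errors

1


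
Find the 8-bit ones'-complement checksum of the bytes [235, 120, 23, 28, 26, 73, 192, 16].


Sum = 713 mod 256 = 201
Complement = 54

54


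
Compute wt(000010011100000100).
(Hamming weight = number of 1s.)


Counting 1s in 000010011100000100

5


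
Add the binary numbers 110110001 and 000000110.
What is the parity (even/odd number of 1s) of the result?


110110001 = 433
000000110 = 6
Sum = 439 = 110110111
1s count = 7

odd parity (7 ones in 110110111)


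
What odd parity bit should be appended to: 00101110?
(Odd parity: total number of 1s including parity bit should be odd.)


Number of 1s in data: 4
Parity bit: 1

1


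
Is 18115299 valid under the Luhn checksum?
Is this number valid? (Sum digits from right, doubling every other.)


Luhn sum = 34
34 mod 10 = 4

Invalid (Luhn sum mod 10 = 4)


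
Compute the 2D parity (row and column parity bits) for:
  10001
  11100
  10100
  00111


Row parities: 0101
Column parities: 11110

Row P: 0101, Col P: 11110, Corner: 0


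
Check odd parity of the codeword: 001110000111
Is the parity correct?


Number of 1s: 6

No, parity error (6 ones)


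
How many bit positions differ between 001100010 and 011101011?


XOR: 010001001
Count of 1s: 3

3


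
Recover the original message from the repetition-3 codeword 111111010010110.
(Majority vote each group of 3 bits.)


Groups: 111, 111, 010, 010, 110
Majority votes: 11001

11001


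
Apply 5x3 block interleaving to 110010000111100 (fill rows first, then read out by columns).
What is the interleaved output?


Matrix:
  110
  010
  000
  111
  100
Read columns: 100111101000010

100111101000010


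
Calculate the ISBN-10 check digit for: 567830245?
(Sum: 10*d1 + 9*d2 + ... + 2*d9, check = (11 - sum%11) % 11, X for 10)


Weighted sum: 264
264 mod 11 = 0

Check digit: 0


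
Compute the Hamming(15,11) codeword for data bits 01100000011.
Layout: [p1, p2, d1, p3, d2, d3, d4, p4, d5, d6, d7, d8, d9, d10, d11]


Parity bits: p1=0, p2=1, p3=0, p4=0

010011000000011


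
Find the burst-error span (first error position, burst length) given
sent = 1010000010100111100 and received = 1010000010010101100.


XOR: 0000000000110010000

Burst at position 10, length 5


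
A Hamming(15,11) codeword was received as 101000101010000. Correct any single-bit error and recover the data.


Syndrome = 7: error at position 7

Data: 10001010000 (corrected bit 7)


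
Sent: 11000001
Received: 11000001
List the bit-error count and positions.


XOR: 00000000

0 errors (received matches sent)


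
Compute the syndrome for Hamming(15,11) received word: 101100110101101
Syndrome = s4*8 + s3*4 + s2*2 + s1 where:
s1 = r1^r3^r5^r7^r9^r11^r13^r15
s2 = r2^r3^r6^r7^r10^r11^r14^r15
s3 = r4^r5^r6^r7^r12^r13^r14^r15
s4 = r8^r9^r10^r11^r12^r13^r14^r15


s1=1, s2=0, s3=1, s4=1

Syndrome = 13 (error at position 13)


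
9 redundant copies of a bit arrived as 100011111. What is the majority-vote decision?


Ones: 6 out of 9
Threshold: 5

1 (6/9 voted 1)


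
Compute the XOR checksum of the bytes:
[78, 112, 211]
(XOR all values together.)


XOR chain: 78 ^ 112 ^ 211 = 237

237


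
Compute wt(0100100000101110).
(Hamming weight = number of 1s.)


Counting 1s in 0100100000101110

6


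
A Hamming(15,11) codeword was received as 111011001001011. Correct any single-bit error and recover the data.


Syndrome = 7: error at position 7

Data: 11111001011 (corrected bit 7)


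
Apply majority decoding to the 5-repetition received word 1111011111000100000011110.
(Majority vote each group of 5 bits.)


Groups: 11110, 11111, 00010, 00000, 11110
Majority votes: 11001

11001


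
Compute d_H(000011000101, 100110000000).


XOR: 100101000101
Count of 1s: 5

5


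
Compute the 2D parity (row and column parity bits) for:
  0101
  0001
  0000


Row parities: 010
Column parities: 0100

Row P: 010, Col P: 0100, Corner: 1


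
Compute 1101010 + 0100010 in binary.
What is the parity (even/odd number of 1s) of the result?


1101010 = 106
0100010 = 34
Sum = 140 = 10001100
1s count = 3

odd parity (3 ones in 10001100)


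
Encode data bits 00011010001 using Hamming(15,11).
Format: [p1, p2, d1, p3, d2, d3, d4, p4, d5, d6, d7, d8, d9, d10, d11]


Parity bits: p1=0, p2=1, p3=0, p4=1

010000111010001


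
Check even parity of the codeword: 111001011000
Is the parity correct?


Number of 1s: 6

Yes, parity is correct (6 ones)


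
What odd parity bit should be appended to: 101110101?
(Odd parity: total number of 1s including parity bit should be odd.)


Number of 1s in data: 6
Parity bit: 1

1


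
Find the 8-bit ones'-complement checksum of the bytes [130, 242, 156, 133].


Sum = 661 mod 256 = 149
Complement = 106

106


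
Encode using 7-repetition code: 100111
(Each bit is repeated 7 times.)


Each bit -> 7 copies

111111100000000000000111111111111111111111


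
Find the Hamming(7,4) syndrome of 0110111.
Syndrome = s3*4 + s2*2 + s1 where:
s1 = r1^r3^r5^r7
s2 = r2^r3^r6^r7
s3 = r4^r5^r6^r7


s1=1, s2=0, s3=1

Syndrome = 5 (error at position 5)


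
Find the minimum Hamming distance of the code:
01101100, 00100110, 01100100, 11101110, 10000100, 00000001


Comparing all pairs, minimum distance: 1
Can detect 0 errors, correct 0 errors

1


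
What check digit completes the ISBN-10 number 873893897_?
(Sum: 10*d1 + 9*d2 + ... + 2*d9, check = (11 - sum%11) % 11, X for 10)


Weighted sum: 365
365 mod 11 = 2

Check digit: 9


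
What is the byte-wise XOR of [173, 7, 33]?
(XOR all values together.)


XOR chain: 173 ^ 7 ^ 33 = 139

139


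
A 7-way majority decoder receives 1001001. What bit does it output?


Ones: 3 out of 7
Threshold: 4

0 (3/7 voted 1)


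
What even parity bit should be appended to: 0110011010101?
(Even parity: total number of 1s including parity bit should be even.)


Number of 1s in data: 7
Parity bit: 1

1


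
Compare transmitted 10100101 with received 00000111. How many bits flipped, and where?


XOR: 10100010

3 error(s) at position(s): 0, 2, 6


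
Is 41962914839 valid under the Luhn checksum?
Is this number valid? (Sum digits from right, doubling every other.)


Luhn sum = 61
61 mod 10 = 1

Invalid (Luhn sum mod 10 = 1)


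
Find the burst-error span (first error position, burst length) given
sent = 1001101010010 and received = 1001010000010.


XOR: 0000111010000

Burst at position 4, length 5


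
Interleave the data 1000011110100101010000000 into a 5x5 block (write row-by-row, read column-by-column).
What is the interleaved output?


Matrix:
  10000
  11110
  10010
  10100
  00000
Read columns: 1111001000010100110000000

1111001000010100110000000


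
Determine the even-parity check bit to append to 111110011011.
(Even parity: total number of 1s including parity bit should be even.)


Number of 1s in data: 9
Parity bit: 1

1


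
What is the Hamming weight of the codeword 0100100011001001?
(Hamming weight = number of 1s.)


Counting 1s in 0100100011001001

6


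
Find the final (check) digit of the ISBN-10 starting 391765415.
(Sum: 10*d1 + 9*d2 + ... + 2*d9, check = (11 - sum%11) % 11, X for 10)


Weighted sum: 258
258 mod 11 = 5

Check digit: 6


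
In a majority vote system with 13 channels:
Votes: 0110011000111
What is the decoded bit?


Ones: 7 out of 13
Threshold: 7

1 (7/13 voted 1)


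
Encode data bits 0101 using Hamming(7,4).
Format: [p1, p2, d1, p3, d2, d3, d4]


Parity bits: p1=0, p2=1, p3=0

0100101


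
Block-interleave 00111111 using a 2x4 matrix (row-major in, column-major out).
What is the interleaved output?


Matrix:
  0011
  1111
Read columns: 01011111

01011111


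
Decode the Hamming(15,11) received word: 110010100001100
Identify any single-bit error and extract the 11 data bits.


Syndrome = 0: no error detected

Data: 01010001100 (no errors)


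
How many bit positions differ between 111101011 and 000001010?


XOR: 111100001
Count of 1s: 5

5


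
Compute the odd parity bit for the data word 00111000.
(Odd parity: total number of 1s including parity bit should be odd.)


Number of 1s in data: 3
Parity bit: 0

0


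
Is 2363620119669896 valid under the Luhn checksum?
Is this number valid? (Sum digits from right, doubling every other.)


Luhn sum = 71
71 mod 10 = 1

Invalid (Luhn sum mod 10 = 1)


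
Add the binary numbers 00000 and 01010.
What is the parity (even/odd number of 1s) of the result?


00000 = 0
01010 = 10
Sum = 10 = 1010
1s count = 2

even parity (2 ones in 1010)


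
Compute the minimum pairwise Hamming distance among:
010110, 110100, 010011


Comparing all pairs, minimum distance: 2
Can detect 1 errors, correct 0 errors

2


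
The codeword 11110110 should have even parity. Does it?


Number of 1s: 6

Yes, parity is correct (6 ones)


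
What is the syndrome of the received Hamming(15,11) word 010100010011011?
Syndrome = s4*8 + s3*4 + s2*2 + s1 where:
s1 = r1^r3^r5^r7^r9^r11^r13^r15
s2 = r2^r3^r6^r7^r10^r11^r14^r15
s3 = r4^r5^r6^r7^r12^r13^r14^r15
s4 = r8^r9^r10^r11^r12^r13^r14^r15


s1=0, s2=0, s3=0, s4=1

Syndrome = 8 (error at position 8)


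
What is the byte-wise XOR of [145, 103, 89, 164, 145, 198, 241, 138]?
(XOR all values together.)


XOR chain: 145 ^ 103 ^ 89 ^ 164 ^ 145 ^ 198 ^ 241 ^ 138 = 39

39


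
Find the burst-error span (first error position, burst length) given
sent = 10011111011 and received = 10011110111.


XOR: 00000001100

Burst at position 7, length 2


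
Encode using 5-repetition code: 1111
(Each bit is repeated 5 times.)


Each bit -> 5 copies

11111111111111111111


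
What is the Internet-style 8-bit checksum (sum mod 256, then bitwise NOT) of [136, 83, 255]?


Sum = 474 mod 256 = 218
Complement = 37

37


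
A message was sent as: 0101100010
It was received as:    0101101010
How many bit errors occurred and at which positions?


XOR: 0000001000

1 error(s) at position(s): 6


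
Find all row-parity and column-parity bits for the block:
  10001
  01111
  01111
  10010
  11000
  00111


Row parities: 000001
Column parities: 11100

Row P: 000001, Col P: 11100, Corner: 1


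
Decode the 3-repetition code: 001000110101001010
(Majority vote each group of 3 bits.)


Groups: 001, 000, 110, 101, 001, 010
Majority votes: 001100

001100


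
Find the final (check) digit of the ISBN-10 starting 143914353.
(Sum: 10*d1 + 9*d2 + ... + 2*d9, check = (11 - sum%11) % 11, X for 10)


Weighted sum: 192
192 mod 11 = 5

Check digit: 6


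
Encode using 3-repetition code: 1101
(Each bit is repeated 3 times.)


Each bit -> 3 copies

111111000111


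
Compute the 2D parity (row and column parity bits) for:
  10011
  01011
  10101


Row parities: 111
Column parities: 01101

Row P: 111, Col P: 01101, Corner: 1


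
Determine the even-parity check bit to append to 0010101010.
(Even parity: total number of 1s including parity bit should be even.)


Number of 1s in data: 4
Parity bit: 0

0


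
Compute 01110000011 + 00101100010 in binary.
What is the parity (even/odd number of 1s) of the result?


01110000011 = 899
00101100010 = 354
Sum = 1253 = 10011100101
1s count = 6

even parity (6 ones in 10011100101)


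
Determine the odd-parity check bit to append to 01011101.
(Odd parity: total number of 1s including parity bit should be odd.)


Number of 1s in data: 5
Parity bit: 0

0


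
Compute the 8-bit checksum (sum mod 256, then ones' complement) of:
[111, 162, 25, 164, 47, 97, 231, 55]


Sum = 892 mod 256 = 124
Complement = 131

131


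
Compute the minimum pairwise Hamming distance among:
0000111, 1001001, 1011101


Comparing all pairs, minimum distance: 2
Can detect 1 errors, correct 0 errors

2


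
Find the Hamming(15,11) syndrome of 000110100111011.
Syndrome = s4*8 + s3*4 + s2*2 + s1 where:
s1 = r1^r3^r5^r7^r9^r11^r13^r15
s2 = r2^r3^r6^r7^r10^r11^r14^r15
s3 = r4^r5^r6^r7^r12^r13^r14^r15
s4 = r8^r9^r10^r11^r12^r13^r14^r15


s1=0, s2=1, s3=0, s4=1

Syndrome = 10 (error at position 10)


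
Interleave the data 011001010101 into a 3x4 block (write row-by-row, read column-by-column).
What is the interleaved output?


Matrix:
  0110
  0101
  0101
Read columns: 000111100011

000111100011


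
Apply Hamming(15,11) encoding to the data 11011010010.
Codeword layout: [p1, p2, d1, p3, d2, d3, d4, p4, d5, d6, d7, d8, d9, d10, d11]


Parity bits: p1=1, p2=0, p3=1, p4=1

101110111010010


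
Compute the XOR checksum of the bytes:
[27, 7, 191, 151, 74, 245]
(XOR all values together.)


XOR chain: 27 ^ 7 ^ 191 ^ 151 ^ 74 ^ 245 = 139

139


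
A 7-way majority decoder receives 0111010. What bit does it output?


Ones: 4 out of 7
Threshold: 4

1 (4/7 voted 1)


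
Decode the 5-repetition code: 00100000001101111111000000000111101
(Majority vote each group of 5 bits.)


Groups: 00100, 00000, 11011, 11111, 00000, 00001, 11101
Majority votes: 0011001

0011001


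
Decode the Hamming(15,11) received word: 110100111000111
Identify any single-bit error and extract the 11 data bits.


Syndrome = 13: error at position 13

Data: 00011000011 (corrected bit 13)


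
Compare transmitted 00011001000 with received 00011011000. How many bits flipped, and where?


XOR: 00000010000

1 error(s) at position(s): 6


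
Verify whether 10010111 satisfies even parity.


Number of 1s: 5

No, parity error (5 ones)


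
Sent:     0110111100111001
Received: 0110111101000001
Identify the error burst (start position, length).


XOR: 0000000001111000

Burst at position 9, length 4


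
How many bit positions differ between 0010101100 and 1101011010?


XOR: 1111110110
Count of 1s: 8

8


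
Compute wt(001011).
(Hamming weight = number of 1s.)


Counting 1s in 001011

3


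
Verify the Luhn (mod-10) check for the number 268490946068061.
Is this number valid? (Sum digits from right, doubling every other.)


Luhn sum = 70
70 mod 10 = 0

Valid (Luhn sum mod 10 = 0)


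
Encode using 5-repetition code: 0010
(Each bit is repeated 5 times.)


Each bit -> 5 copies

00000000001111100000


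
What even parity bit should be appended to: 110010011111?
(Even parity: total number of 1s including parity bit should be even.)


Number of 1s in data: 8
Parity bit: 0

0


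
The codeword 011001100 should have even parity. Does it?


Number of 1s: 4

Yes, parity is correct (4 ones)


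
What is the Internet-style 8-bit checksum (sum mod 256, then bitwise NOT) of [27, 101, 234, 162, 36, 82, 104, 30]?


Sum = 776 mod 256 = 8
Complement = 247

247


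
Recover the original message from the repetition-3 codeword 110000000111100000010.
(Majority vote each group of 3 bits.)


Groups: 110, 000, 000, 111, 100, 000, 010
Majority votes: 1001000

1001000


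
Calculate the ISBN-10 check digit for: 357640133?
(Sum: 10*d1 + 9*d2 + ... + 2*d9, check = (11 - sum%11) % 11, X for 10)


Weighted sum: 216
216 mod 11 = 7

Check digit: 4


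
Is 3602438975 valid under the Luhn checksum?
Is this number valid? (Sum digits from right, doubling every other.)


Luhn sum = 51
51 mod 10 = 1

Invalid (Luhn sum mod 10 = 1)


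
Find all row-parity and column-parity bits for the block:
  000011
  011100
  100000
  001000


Row parities: 0111
Column parities: 110111

Row P: 0111, Col P: 110111, Corner: 1


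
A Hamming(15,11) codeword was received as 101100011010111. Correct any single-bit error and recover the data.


Syndrome = 0: no error detected

Data: 10001010111 (no errors)


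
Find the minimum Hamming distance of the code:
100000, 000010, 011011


Comparing all pairs, minimum distance: 2
Can detect 1 errors, correct 0 errors

2


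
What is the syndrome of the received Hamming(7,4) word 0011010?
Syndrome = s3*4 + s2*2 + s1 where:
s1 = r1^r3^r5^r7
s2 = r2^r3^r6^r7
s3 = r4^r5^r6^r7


s1=1, s2=0, s3=0

Syndrome = 1 (error at position 1)


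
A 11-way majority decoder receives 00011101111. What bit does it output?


Ones: 7 out of 11
Threshold: 6

1 (7/11 voted 1)


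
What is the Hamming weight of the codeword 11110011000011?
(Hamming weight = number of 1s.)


Counting 1s in 11110011000011

8


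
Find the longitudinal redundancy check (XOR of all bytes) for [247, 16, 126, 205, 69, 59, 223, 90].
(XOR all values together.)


XOR chain: 247 ^ 16 ^ 126 ^ 205 ^ 69 ^ 59 ^ 223 ^ 90 = 175

175


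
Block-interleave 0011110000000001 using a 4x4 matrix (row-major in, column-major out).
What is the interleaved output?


Matrix:
  0011
  1100
  0000
  0001
Read columns: 0100010010001001

0100010010001001


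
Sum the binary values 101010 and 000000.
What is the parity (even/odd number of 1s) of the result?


101010 = 42
000000 = 0
Sum = 42 = 101010
1s count = 3

odd parity (3 ones in 101010)


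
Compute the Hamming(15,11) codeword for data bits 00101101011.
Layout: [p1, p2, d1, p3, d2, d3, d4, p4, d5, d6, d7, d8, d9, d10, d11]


Parity bits: p1=0, p2=0, p3=0, p4=1

000001011101011


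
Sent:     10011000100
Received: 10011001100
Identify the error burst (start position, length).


XOR: 00000001000

Burst at position 7, length 1


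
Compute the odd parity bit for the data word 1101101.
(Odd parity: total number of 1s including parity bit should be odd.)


Number of 1s in data: 5
Parity bit: 0

0


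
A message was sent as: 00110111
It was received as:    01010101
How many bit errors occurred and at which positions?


XOR: 01100010

3 error(s) at position(s): 1, 2, 6


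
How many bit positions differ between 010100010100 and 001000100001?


XOR: 011100110101
Count of 1s: 7

7


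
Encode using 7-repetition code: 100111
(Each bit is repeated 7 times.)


Each bit -> 7 copies

111111100000000000000111111111111111111111


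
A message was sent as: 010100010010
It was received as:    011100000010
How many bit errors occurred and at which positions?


XOR: 001000010000

2 error(s) at position(s): 2, 7


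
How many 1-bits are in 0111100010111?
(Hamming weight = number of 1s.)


Counting 1s in 0111100010111

8


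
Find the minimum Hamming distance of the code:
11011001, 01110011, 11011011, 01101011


Comparing all pairs, minimum distance: 1
Can detect 0 errors, correct 0 errors

1


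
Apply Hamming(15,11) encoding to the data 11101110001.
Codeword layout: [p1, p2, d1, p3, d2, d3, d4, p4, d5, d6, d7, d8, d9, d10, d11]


Parity bits: p1=1, p2=1, p3=1, p4=0

111111001110001


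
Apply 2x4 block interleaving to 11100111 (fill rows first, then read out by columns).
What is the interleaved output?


Matrix:
  1110
  0111
Read columns: 10111101

10111101


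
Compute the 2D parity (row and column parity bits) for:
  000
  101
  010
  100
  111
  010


Row parities: 001111
Column parities: 110

Row P: 001111, Col P: 110, Corner: 0


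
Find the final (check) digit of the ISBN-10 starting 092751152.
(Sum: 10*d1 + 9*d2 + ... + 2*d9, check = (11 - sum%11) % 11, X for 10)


Weighted sum: 204
204 mod 11 = 6

Check digit: 5


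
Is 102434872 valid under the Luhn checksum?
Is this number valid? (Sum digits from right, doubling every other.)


Luhn sum = 37
37 mod 10 = 7

Invalid (Luhn sum mod 10 = 7)


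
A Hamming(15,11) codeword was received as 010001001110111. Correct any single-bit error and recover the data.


Syndrome = 0: no error detected

Data: 00101110111 (no errors)


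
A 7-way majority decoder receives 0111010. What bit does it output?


Ones: 4 out of 7
Threshold: 4

1 (4/7 voted 1)


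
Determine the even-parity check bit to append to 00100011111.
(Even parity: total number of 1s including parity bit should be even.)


Number of 1s in data: 6
Parity bit: 0

0


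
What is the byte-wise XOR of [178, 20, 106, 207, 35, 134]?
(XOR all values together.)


XOR chain: 178 ^ 20 ^ 106 ^ 207 ^ 35 ^ 134 = 166

166


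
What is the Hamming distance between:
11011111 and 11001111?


XOR: 00010000
Count of 1s: 1

1


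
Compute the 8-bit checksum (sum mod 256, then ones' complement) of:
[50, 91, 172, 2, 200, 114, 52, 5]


Sum = 686 mod 256 = 174
Complement = 81

81


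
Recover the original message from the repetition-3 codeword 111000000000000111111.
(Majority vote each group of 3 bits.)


Groups: 111, 000, 000, 000, 000, 111, 111
Majority votes: 1000011

1000011


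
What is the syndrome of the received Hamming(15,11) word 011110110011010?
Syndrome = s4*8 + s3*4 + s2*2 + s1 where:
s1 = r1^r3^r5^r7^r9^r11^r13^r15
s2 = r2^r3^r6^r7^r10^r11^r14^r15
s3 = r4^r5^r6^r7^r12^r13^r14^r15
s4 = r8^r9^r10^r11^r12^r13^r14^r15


s1=0, s2=1, s3=1, s4=0

Syndrome = 6 (error at position 6)


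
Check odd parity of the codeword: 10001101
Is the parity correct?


Number of 1s: 4

No, parity error (4 ones)


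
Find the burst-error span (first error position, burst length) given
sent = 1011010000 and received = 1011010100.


XOR: 0000000100

Burst at position 7, length 1


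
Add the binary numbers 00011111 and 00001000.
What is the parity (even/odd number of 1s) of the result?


00011111 = 31
00001000 = 8
Sum = 39 = 100111
1s count = 4

even parity (4 ones in 100111)


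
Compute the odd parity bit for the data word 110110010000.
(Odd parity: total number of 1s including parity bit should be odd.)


Number of 1s in data: 5
Parity bit: 0

0


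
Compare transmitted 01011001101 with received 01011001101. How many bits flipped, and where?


XOR: 00000000000

0 errors (received matches sent)


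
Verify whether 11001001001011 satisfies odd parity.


Number of 1s: 7

Yes, parity is correct (7 ones)


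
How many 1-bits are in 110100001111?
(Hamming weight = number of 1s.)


Counting 1s in 110100001111

7


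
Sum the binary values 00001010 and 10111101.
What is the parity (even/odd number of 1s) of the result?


00001010 = 10
10111101 = 189
Sum = 199 = 11000111
1s count = 5

odd parity (5 ones in 11000111)


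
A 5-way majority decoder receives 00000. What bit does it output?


Ones: 0 out of 5
Threshold: 3

0 (0/5 voted 1)


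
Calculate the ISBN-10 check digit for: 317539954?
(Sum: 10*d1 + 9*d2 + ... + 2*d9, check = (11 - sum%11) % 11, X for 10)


Weighted sum: 252
252 mod 11 = 10

Check digit: 1


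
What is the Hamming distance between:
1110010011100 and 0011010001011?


XOR: 1101000010111
Count of 1s: 7

7


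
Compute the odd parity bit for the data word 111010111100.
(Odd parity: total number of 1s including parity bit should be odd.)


Number of 1s in data: 8
Parity bit: 1

1


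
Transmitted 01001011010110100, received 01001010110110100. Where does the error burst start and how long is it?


XOR: 00000001100000000

Burst at position 7, length 2


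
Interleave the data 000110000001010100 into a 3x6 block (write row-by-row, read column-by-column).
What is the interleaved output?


Matrix:
  000110
  000001
  010100
Read columns: 000001000101100010

000001000101100010


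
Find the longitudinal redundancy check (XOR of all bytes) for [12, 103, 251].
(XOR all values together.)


XOR chain: 12 ^ 103 ^ 251 = 144

144


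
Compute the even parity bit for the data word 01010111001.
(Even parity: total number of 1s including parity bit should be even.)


Number of 1s in data: 6
Parity bit: 0

0


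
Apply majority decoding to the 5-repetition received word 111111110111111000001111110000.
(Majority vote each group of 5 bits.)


Groups: 11111, 11101, 11111, 00000, 11111, 10000
Majority votes: 111010

111010


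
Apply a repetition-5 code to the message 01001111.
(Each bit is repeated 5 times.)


Each bit -> 5 copies

0000011111000000000011111111111111111111


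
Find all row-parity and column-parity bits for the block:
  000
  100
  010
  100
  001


Row parities: 01111
Column parities: 011

Row P: 01111, Col P: 011, Corner: 0


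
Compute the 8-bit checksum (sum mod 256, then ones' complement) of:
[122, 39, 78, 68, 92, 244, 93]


Sum = 736 mod 256 = 224
Complement = 31

31


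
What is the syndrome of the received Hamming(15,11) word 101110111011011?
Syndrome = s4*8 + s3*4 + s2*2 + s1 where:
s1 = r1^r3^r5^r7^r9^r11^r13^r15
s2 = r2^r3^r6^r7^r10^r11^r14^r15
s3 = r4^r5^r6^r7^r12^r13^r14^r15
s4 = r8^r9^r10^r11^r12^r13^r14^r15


s1=1, s2=1, s3=0, s4=0

Syndrome = 3 (error at position 3)


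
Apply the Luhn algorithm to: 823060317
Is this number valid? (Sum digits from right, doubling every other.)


Luhn sum = 33
33 mod 10 = 3

Invalid (Luhn sum mod 10 = 3)


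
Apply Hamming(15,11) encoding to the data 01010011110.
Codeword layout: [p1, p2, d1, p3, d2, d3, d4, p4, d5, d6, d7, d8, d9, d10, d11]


Parity bits: p1=0, p2=1, p3=1, p4=0

010110100011110


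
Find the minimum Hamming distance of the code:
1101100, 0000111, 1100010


Comparing all pairs, minimum distance: 3
Can detect 2 errors, correct 1 errors

3


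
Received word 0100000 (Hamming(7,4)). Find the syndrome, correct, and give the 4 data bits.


Syndrome = 2: error at position 2

Data: 0000 (corrected bit 2)


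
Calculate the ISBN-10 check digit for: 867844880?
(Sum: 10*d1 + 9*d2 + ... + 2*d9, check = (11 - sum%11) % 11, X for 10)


Weighted sum: 346
346 mod 11 = 5

Check digit: 6


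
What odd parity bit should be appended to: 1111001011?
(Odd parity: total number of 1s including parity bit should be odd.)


Number of 1s in data: 7
Parity bit: 0

0


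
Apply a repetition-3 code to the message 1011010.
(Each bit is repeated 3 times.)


Each bit -> 3 copies

111000111111000111000


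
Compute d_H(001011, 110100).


XOR: 111111
Count of 1s: 6

6


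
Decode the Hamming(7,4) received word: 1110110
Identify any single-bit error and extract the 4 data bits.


Syndrome = 3: error at position 3

Data: 0110 (corrected bit 3)


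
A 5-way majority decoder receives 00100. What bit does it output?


Ones: 1 out of 5
Threshold: 3

0 (1/5 voted 1)


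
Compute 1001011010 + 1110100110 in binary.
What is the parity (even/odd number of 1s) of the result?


1001011010 = 602
1110100110 = 934
Sum = 1536 = 11000000000
1s count = 2

even parity (2 ones in 11000000000)


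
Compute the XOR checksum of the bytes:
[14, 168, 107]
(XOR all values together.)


XOR chain: 14 ^ 168 ^ 107 = 205

205


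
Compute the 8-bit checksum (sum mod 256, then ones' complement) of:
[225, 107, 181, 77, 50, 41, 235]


Sum = 916 mod 256 = 148
Complement = 107

107


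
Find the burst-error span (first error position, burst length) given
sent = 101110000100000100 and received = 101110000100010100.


XOR: 000000000000010000

Burst at position 13, length 1


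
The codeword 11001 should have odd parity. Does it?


Number of 1s: 3

Yes, parity is correct (3 ones)


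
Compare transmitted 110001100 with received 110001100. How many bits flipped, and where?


XOR: 000000000

0 errors (received matches sent)


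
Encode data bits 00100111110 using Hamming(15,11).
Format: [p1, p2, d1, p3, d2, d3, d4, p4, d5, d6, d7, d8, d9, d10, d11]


Parity bits: p1=0, p2=0, p3=0, p4=1

000001010111110


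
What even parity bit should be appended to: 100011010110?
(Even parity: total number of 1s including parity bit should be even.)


Number of 1s in data: 6
Parity bit: 0

0


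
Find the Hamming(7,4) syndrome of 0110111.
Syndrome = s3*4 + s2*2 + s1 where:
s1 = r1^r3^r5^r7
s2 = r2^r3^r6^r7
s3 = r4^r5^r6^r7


s1=1, s2=0, s3=1

Syndrome = 5 (error at position 5)


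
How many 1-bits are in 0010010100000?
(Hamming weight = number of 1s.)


Counting 1s in 0010010100000

3


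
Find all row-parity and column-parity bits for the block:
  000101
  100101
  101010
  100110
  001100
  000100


Row parities: 011101
Column parities: 100100

Row P: 011101, Col P: 100100, Corner: 0


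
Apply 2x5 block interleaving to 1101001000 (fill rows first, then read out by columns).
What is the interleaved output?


Matrix:
  11010
  01000
Read columns: 1011001000

1011001000


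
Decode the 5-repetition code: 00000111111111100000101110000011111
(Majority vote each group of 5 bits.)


Groups: 00000, 11111, 11111, 00000, 10111, 00000, 11111
Majority votes: 0110101

0110101


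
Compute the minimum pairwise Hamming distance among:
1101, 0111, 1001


Comparing all pairs, minimum distance: 1
Can detect 0 errors, correct 0 errors

1


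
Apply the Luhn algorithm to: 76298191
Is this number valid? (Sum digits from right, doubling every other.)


Luhn sum = 42
42 mod 10 = 2

Invalid (Luhn sum mod 10 = 2)


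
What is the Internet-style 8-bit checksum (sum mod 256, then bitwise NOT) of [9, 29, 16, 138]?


Sum = 192 mod 256 = 192
Complement = 63

63


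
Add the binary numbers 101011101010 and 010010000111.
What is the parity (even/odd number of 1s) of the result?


101011101010 = 2794
010010000111 = 1159
Sum = 3953 = 111101110001
1s count = 8

even parity (8 ones in 111101110001)


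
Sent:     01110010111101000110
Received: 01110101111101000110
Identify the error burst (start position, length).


XOR: 00000111000000000000

Burst at position 5, length 3


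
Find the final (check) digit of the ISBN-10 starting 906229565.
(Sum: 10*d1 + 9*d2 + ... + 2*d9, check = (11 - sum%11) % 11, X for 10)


Weighted sum: 257
257 mod 11 = 4

Check digit: 7


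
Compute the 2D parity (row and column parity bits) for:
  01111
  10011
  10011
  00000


Row parities: 0110
Column parities: 01111

Row P: 0110, Col P: 01111, Corner: 0


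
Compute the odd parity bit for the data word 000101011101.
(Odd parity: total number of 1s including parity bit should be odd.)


Number of 1s in data: 6
Parity bit: 1

1


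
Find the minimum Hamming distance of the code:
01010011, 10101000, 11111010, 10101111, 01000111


Comparing all pairs, minimum distance: 2
Can detect 1 errors, correct 0 errors

2


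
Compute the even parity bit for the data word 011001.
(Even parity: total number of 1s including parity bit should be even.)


Number of 1s in data: 3
Parity bit: 1

1


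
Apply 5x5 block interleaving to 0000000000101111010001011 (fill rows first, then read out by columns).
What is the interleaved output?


Matrix:
  00000
  00000
  10111
  10100
  01011
Read columns: 0011000001001100010100101

0011000001001100010100101


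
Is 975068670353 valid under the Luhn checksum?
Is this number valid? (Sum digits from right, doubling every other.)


Luhn sum = 45
45 mod 10 = 5

Invalid (Luhn sum mod 10 = 5)


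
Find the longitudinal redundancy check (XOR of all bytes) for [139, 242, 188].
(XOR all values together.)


XOR chain: 139 ^ 242 ^ 188 = 197

197


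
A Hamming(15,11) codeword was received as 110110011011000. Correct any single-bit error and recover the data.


Syndrome = 4: error at position 4

Data: 01001011000 (corrected bit 4)


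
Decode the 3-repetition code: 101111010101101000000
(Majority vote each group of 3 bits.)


Groups: 101, 111, 010, 101, 101, 000, 000
Majority votes: 1101100

1101100


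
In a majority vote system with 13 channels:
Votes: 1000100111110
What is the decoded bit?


Ones: 7 out of 13
Threshold: 7

1 (7/13 voted 1)


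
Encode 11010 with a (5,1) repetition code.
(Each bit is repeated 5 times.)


Each bit -> 5 copies

1111111111000001111100000


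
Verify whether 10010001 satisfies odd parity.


Number of 1s: 3

Yes, parity is correct (3 ones)


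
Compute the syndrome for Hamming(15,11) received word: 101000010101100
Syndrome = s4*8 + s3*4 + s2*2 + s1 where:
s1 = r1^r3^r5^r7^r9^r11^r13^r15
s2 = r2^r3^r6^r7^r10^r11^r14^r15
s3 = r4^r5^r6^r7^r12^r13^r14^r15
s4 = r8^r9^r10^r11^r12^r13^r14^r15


s1=1, s2=0, s3=0, s4=0

Syndrome = 1 (error at position 1)


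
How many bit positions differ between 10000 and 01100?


XOR: 11100
Count of 1s: 3

3


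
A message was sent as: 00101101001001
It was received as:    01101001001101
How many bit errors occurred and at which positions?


XOR: 01000100000100

3 error(s) at position(s): 1, 5, 11


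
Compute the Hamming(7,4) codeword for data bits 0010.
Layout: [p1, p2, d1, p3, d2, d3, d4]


Parity bits: p1=0, p2=1, p3=1

0101010


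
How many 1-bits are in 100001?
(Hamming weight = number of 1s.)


Counting 1s in 100001

2


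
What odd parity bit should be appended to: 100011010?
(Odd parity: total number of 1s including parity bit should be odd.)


Number of 1s in data: 4
Parity bit: 1

1


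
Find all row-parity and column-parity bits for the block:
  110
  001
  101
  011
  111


Row parities: 01001
Column parities: 110

Row P: 01001, Col P: 110, Corner: 0


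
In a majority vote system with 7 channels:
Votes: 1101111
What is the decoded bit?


Ones: 6 out of 7
Threshold: 4

1 (6/7 voted 1)


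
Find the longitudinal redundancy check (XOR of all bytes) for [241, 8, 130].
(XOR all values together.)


XOR chain: 241 ^ 8 ^ 130 = 123

123


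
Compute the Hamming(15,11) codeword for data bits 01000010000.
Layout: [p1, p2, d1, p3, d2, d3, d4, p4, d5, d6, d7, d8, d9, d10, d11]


Parity bits: p1=0, p2=1, p3=1, p4=1

010110010010000
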